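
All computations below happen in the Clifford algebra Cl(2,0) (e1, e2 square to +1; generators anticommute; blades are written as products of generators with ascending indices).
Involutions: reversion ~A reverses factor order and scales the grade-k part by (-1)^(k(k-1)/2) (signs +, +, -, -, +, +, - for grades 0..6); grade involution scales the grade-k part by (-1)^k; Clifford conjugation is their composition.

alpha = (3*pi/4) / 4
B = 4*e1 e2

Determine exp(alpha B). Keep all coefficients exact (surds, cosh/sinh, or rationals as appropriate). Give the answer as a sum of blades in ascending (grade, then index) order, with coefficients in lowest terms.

B^2 = (4)^2*(e1 e2)^2 = 16*(-1) = -16 (a basis 2-blade squares to minus the product of its generators' squares).
B^2 = -16 — since the square is negative, the closed form is circular: l = 4, alpha*l = 3*pi/4, so exp(alpha B) = cos(3*pi/4) + (sin(3*pi/4)/4)*B = -sqrt(2)/2 + (sqrt(2)/8)*B.
Answer: -sqrt(2)/2 + sqrt(2)/2*e1 e2


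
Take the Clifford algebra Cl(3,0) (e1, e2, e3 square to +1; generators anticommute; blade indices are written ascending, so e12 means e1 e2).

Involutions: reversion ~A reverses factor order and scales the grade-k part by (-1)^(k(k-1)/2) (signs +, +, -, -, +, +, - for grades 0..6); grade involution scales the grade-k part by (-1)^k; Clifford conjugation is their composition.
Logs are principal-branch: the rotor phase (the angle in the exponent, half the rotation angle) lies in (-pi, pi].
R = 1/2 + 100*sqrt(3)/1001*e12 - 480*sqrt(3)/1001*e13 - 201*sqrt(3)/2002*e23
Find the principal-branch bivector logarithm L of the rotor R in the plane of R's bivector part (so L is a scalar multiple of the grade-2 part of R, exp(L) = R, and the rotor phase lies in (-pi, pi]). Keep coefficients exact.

The scalar part of R is 1/2, which pins the rotor phase on the principal branch; dividing the bivector part by the sine of that phase recovers the unit plane, and L is the phase times that plane.
Concretely: cos(phase) = 1/2 gives phase = ±pi/3, and since phase/sin(phase) is even the sign is immaterial: L = (phase/sin(phase)) * <R>_2 = (2*sqrt(3)*pi/9) * <R>_2.
Answer: 200*pi/3003*e12 - 320*pi/1001*e13 - 67*pi/1001*e23


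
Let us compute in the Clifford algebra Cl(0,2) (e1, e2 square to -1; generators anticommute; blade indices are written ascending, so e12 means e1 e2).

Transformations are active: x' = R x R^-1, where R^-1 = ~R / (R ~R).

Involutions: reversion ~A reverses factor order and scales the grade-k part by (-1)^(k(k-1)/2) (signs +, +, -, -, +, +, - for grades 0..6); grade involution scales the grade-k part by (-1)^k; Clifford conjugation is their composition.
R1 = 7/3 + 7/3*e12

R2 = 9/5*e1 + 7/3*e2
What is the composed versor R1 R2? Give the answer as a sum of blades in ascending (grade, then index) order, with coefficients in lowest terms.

Distribute over the terms of R1 (each basis-blade product reordered to ascending indices, repeated generators contracted through their squares):
(7/3) R2 = 21/5*e1 + 49/9*e2
(7/3*e12) R2 = -49/9*e1 + 21/5*e2
Summing the partial products and collecting blades:
Answer: -56/45*e1 + 434/45*e2


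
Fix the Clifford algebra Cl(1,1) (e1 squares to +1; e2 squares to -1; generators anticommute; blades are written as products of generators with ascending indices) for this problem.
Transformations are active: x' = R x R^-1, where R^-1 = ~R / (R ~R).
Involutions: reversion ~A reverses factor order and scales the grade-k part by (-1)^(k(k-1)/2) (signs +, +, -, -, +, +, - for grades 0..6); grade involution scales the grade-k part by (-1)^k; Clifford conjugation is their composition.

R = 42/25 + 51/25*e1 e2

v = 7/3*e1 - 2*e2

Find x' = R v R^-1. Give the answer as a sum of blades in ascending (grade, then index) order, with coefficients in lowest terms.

~R = 42/25 - 51/25*e1 e2, and R ~R = -837/625, so R^-1 = ~R / (-837/625).
R v = 8*e1 - 203/25*e2
Answer: -6251/279*e1 + 6242/279*e2


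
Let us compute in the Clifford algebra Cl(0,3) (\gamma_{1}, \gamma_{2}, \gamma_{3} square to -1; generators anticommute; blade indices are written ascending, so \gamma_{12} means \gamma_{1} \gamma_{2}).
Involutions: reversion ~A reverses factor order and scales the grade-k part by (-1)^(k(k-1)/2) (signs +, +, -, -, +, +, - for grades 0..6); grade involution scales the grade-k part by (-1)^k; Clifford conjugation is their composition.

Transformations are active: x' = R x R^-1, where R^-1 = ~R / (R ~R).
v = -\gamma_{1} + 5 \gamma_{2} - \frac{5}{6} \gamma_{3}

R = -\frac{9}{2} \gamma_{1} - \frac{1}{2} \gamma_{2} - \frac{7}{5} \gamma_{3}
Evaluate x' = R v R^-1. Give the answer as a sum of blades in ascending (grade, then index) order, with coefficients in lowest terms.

~R = -\frac{9}{2} \gamma_{1} - \frac{1}{2} \gamma_{2} - \frac{7}{5} \gamma_{3}, and R ~R = -\frac{1123}{50}, so R^-1 = ~R / (-\frac{1123}{50}).
R v = -\frac{19}{6} - 23 \gamma_{12} + \frac{47}{20} \gamma_{13} + \frac{89}{12} \gamma_{23}
Answer: -\frac{302}{1123} \gamma_{1} - \frac{17320}{3369} \gamma_{2} + \frac{985}{2246} \gamma_{3}


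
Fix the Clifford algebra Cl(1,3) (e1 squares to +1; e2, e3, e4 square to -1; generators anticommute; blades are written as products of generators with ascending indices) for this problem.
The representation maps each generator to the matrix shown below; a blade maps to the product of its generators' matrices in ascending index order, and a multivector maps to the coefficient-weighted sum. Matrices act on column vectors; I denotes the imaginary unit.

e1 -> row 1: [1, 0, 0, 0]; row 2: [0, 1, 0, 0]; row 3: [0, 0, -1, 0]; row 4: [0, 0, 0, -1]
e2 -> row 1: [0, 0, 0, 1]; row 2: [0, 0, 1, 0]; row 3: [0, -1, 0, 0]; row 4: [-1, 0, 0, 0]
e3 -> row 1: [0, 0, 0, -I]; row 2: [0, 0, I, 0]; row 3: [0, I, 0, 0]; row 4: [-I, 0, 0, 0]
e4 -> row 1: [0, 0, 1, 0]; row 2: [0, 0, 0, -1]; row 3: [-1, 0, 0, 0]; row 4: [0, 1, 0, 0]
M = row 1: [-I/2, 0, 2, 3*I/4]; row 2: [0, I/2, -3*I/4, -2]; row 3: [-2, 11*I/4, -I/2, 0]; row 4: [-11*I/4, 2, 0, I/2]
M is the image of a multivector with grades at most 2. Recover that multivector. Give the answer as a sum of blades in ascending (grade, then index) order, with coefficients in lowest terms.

Method: the blade images are trace-orthogonal — tr(rho(e_A) rho(e_B)^-1) = 4 if A = B and 0 otherwise — and rho(e_A)^-1 = (e_A)^2 * rho(e_A) with (e_A)^2 = +1 or -1, so the coefficient of e_A in the preimage is (e_A)^2 * tr(M rho(e_A))/4.
Nonzero projections over blades of grade <= 2: e3: (e3)^2 = -1, tr(M rho(e3)) = -4, coefficient 1; e4: (e4)^2 = -1, tr(M rho(e4)) = -8, coefficient 2; e1 e3: (e1 e3)^2 = +1, tr(M rho(e1 e3)) = -7, coefficient -7/4; e2 e3: (e2 e3)^2 = -1, tr(M rho(e2 e3)) = -2, coefficient 1/2. Every other blade of grade <= 2 projects to 0.
Answer: e3 + 2*e4 - 7/4*e1 e3 + 1/2*e2 e3


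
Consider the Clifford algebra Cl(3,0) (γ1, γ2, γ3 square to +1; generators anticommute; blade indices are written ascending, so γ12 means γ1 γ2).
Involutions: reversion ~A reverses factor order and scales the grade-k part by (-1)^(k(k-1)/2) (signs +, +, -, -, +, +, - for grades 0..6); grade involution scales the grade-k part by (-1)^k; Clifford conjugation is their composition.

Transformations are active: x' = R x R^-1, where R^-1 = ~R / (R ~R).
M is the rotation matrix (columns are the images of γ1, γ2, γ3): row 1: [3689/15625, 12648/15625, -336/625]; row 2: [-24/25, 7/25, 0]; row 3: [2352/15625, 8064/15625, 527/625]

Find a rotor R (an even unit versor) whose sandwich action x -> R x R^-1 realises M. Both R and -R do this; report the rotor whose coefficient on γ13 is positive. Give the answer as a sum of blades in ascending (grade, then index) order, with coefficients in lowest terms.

Method: write R = a + b12*γ12 + b13*γ13 + b23*γ23 with a^2 + b12^2 + b13^2 + b23^2 = 1 (so R^-1 = ~R). Expanding the columns R e_j ~R gives tr M = 4a^2 - 1 and, from the antisymmetric part, M21 - M12 = -4a*b12, M13 - M31 = 4a*b13, M32 - M23 = -4a*b23.
Here tr M = 21239/15625, so a^2 = (1 + tr M)/4 = 9216/15625 and a = ±96/125. Taking a = 96/125: M21 - M12 = -27648/15625, M13 - M31 = -10752/15625, M32 - M23 = 8064/15625, giving b12 = 72/125, b13 = -28/125, b23 = -21/125, i.e. R = 96/125 + 72/125*γ12 - 28/125*γ13 - 21/125*γ23.
Its γ13 coefficient is negative, so report the other preimage -R.
Answer: -96/125 - 72/125*γ12 + 28/125*γ13 + 21/125*γ23. Why the constraint matters: R and -R act identically through the sandwich — M has trace 21239/15625 either way — so only the sign condition on γ13 picks one of the two preimages.


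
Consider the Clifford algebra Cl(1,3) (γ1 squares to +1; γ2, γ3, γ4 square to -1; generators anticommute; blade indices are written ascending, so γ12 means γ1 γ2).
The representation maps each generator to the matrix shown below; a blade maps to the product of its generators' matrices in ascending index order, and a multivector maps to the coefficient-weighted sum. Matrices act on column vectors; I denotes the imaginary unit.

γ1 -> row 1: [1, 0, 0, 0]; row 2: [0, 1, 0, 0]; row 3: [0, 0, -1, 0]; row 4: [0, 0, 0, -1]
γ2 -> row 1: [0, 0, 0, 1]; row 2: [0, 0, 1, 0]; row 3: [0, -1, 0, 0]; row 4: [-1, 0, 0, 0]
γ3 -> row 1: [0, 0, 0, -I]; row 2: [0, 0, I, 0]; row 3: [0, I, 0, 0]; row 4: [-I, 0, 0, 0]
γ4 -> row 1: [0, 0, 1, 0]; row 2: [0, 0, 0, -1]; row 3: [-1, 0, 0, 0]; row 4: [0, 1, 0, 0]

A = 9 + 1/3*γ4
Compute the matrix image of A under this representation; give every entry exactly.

M = (9)*1 + (1/3)*rho(γ4), summed entrywise (1 is the identity matrix):
Answer: row 1: [9, 0, 1/3, 0]; row 2: [0, 9, 0, -1/3]; row 3: [-1/3, 0, 9, 0]; row 4: [0, 1/3, 0, 9]


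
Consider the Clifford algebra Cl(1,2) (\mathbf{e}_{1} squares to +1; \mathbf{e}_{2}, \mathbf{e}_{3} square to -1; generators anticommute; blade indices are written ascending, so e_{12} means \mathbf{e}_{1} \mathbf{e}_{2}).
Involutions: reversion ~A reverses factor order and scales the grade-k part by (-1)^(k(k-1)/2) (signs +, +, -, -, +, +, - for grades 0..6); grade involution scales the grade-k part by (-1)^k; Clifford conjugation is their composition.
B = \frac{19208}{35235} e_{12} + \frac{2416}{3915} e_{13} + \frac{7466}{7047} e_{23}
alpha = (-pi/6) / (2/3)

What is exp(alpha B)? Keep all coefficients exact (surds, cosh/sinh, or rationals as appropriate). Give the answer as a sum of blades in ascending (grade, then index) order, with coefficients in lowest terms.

B^2 term by term: the squares give (\frac{19208}{35235})^2*(e_{12})^2 + (\frac{2416}{3915})^2*(e_{13})^2 + (\frac{7466}{7047})^2*(e_{23})^2 = \frac{368947264}{1241505225}*(+1) + \frac{5837056}{15327225}*(+1) + \frac{55741156}{49660209}*(-1) = -\frac{4}{9} (each basis 2-blade squares to minus the product of its generators' squares); cross terms between blades sharing an index anticommute and cancel. So B^2 = -\frac{4}{9}.
B^2 = -\frac{4}{9} — a negative square means the series sums to a rotation: l = \frac{2}{3}, alpha*l = - \frac{\pi}{6}, so exp(alpha B) = cos(- \frac{\pi}{6}) + (sin(- \frac{\pi}{6})/(\frac{2}{3}))*B = \frac{\sqrt{3}}{2} + (- \frac{3}{4})*B.
Answer: \frac{\sqrt{3}}{2} - \frac{4802}{11745} e_{12} - \frac{604}{1305} e_{13} - \frac{3733}{4698} e_{23}


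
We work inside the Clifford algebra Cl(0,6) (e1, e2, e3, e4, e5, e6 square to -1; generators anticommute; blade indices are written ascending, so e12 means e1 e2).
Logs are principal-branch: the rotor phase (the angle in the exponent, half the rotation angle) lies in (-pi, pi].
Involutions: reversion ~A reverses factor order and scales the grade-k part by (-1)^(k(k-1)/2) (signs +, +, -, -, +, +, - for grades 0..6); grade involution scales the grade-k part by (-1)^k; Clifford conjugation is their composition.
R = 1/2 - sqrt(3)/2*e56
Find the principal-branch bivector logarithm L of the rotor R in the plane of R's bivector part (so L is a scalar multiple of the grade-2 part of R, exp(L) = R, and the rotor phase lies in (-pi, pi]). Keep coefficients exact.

The scalar part of R is 1/2, which pins the rotor phase on the principal branch; dividing the bivector part by the sine of that phase recovers the unit plane, and L is the phase times that plane.
Concretely: cos(phase) = 1/2 gives phase = ±pi/3, and since phase/sin(phase) is even the sign is immaterial: L = (phase/sin(phase)) * <R>_2 = (2*sqrt(3)*pi/9) * <R>_2.
Answer: -pi/3*e56


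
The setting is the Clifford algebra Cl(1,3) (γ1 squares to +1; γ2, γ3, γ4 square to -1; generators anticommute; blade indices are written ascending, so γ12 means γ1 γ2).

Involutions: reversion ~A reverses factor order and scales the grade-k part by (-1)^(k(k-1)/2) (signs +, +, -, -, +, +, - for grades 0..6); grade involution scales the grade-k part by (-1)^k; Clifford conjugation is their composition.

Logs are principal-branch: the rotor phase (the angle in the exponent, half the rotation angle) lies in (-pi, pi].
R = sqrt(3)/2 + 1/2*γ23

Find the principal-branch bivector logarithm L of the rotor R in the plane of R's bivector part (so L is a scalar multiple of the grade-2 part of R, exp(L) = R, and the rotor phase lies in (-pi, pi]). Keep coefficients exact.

The scalar part of R is sqrt(3)/2, which pins the rotor phase on the principal branch; dividing the bivector part by the sine of that phase recovers the unit plane, and L is the phase times that plane.
Concretely: cos(phase) = sqrt(3)/2 gives phase = ±pi/6, and since phase/sin(phase) is even the sign is immaterial: L = (phase/sin(phase)) * <R>_2 = (pi/3) * <R>_2.
Answer: pi/6*γ23


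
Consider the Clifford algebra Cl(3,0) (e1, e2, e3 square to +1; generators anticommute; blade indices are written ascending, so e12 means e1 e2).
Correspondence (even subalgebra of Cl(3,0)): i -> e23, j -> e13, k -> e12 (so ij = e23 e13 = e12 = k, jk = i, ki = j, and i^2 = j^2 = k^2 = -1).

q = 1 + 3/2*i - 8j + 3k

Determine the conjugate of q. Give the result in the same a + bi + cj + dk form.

In blades: q = 1 + 3*e12 - 8*e13 + 3/2*e23.
Quaternion conjugation is reversion on the even subalgebra: the scalar is fixed and every grade-2 blade flips sign, giving 1 - 3*e12 + 8*e13 - 3/2*e23; translating back:
Answer: 1 - 3/2*i + 8j - 3k


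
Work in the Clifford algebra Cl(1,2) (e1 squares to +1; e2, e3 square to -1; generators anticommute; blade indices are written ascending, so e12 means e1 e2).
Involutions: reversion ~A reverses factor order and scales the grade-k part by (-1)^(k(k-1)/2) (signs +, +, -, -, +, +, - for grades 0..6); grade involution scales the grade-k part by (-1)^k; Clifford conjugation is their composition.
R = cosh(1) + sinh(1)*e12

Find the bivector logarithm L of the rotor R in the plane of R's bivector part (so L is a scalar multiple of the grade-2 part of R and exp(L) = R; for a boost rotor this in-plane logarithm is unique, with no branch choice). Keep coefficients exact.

The scalar part of R is cosh(1), which determines |rapidity| via cosh; the sign lives in the bivector part, and pairing them (bivector part over sinh of the rapidity = the plane) gives the unique in-plane L = rapidity * plane.
Concretely: cosh(rapidity) = cosh(1) gives rapidity = ±1, and since rapidity/sinh(rapidity) is even the sign is immaterial: L = (rapidity/sinh(rapidity)) * <R>_2 = (1/sinh(1)) * <R>_2.
Answer: e12


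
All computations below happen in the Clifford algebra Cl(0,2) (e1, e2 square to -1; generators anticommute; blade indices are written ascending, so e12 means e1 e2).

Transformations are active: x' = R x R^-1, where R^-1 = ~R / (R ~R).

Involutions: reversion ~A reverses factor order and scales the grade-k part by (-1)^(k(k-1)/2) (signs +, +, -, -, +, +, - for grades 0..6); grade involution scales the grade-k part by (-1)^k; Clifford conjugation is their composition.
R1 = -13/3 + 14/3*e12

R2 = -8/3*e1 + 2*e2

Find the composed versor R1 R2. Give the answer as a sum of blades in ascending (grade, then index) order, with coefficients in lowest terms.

Distribute over the terms of R1 (each basis-blade product reordered to ascending indices, repeated generators contracted through their squares):
(-13/3) R2 = 104/9*e1 - 26/3*e2
(14/3*e12) R2 = -28/3*e1 - 112/9*e2
Summing the partial products and collecting blades:
Answer: 20/9*e1 - 190/9*e2


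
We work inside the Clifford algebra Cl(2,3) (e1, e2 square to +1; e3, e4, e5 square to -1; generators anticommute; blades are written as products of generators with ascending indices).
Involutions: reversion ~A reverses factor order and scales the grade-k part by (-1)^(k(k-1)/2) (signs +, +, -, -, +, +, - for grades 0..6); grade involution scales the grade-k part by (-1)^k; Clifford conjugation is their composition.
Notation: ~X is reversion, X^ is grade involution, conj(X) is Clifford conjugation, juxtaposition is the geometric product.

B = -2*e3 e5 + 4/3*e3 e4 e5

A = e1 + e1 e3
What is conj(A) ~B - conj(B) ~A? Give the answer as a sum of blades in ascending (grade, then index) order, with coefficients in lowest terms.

first term: 2*e1 e5 - 2*e1 e3 e5 - 4/3*e1 e4 e5 + 4/3*e1 e3 e4 e5
second term: -2*e1 e5 + 2*e1 e3 e5 - 4/3*e1 e4 e5 - 4/3*e1 e3 e4 e5
Answer: 4*e1 e5 - 4*e1 e3 e5 + 8/3*e1 e3 e4 e5


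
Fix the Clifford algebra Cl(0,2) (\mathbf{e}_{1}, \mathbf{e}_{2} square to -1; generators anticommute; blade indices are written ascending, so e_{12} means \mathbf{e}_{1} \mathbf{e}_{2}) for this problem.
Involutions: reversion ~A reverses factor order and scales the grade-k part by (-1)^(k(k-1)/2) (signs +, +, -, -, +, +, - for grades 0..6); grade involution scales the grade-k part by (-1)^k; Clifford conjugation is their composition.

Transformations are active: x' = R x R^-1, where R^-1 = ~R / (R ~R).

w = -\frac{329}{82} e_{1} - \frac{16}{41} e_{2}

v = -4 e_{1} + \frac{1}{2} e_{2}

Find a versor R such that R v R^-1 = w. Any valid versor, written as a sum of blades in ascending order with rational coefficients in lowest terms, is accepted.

A norm check does it: q(v) = q(w) = -\frac{65}{4}, hence R = v + w = -\frac{657}{82} e_{1} + \frac{9}{82} e_{2} realises the map — parallel part kept, (v - w)/2 negated, v carried to w.
Answer: -\frac{657}{82} e_{1} + \frac{9}{82} e_{2}


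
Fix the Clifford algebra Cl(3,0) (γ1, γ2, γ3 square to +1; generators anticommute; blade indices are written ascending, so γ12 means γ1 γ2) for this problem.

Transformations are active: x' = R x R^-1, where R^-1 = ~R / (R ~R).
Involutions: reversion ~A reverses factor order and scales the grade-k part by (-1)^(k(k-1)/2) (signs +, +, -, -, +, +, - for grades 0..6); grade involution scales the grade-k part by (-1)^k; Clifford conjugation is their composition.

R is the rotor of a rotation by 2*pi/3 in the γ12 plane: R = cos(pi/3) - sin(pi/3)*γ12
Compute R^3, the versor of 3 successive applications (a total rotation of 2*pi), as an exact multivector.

Rotor phase runs at HALF the rotation angle; powers of one rotor simply add phase, so after 3 steps in γ12 the phase is 3*pi/3 = pi and R^3 = cos(pi) - sin(pi)*γ12.
cos(pi) = -1 and sin(pi) = 0, so R^3 = -1. The total rotation 2*pi is 1 full turn, so every vector returns to itself, yet the rotor is -1, on the OTHER sheet of the double cover (an odd number of 2*pi turns).
Answer: -1


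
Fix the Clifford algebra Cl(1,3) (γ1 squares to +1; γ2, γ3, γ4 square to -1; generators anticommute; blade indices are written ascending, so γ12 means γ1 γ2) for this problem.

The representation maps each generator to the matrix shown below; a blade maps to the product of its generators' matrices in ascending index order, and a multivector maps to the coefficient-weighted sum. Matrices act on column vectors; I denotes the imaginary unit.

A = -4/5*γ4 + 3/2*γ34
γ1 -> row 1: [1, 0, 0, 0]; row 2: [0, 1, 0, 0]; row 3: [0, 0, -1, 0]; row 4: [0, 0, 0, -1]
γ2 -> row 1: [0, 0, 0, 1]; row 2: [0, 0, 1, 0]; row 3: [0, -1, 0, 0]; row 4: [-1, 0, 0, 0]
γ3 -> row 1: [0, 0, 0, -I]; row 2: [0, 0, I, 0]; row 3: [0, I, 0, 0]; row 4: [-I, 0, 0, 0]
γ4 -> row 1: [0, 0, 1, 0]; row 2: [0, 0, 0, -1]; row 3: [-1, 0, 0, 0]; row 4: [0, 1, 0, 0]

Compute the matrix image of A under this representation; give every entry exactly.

Bivector images (products of the table entries): rho(γ34) = rho(γ3)rho(γ4) = row 1: [0, -I, 0, 0]; row 2: [-I, 0, 0, 0]; row 3: [0, 0, 0, -I]; row 4: [0, 0, -I, 0].
M = (-4/5)*rho(γ4) + (3/2)*rho(γ34), summed entrywise:
Answer: row 1: [0, -3*I/2, -4/5, 0]; row 2: [-3*I/2, 0, 0, 4/5]; row 3: [4/5, 0, 0, -3*I/2]; row 4: [0, -4/5, -3*I/2, 0]


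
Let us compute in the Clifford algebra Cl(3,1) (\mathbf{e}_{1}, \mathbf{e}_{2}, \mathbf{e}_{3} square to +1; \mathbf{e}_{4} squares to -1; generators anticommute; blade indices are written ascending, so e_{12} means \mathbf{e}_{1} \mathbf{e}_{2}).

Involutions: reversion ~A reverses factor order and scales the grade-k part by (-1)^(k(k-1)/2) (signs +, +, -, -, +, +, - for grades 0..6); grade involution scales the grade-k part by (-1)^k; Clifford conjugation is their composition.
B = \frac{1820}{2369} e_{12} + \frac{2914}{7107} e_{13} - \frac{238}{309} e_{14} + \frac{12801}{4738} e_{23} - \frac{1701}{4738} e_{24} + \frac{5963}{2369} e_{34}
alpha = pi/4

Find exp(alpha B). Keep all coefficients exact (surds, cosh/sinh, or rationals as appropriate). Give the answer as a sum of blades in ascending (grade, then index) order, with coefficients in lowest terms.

B^2 term by term: the squares give (\frac{1820}{2369})^2*(e_{12})^2 + (\frac{2914}{7107})^2*(e_{13})^2 + (-\frac{238}{309})^2*(e_{14})^2 + (\frac{12801}{4738})^2*(e_{23})^2 + (-\frac{1701}{4738})^2*(e_{24})^2 + (\frac{5963}{2369})^2*(e_{34})^2 = \frac{3312400}{5612161}*(-1) + \frac{8491396}{50509449}*(-1) + \frac{56644}{95481}*(+1) + \frac{163865601}{22448644}*(-1) + \frac{2893401}{22448644}*(+1) + \frac{35557369}{5612161}*(+1) = -1 (each basis 2-blade squares to minus the product of its generators' squares); cross terms between blades sharing an index anticommute and cancel; the commuting (index-disjoint) pairs give grade-4 terms 2*c*c'*(blade product), which cancel blade by blade — e_{1234}: \frac{21705320}{5612161} + \frac{1652238}{5612161} - \frac{1015546}{244007} = 0 — confirming B is simple. So B^2 = -1.
B^2 = -1 — the series telescopes trigonometrically here: l = 1, alpha*l = \frac{\pi}{4}, so exp(alpha B) = cos(\frac{\pi}{4}) + (sin(\frac{\pi}{4})/1)*B = \frac{\sqrt{2}}{2} + (\frac{\sqrt{2}}{2})*B.
Answer: \frac{\sqrt{2}}{2} + \frac{910 \sqrt{2}}{2369} e_{12} + \frac{1457 \sqrt{2}}{7107} e_{13} - \frac{119 \sqrt{2}}{309} e_{14} + \frac{12801 \sqrt{2}}{9476} e_{23} - \frac{1701 \sqrt{2}}{9476} e_{24} + \frac{5963 \sqrt{2}}{4738} e_{34}


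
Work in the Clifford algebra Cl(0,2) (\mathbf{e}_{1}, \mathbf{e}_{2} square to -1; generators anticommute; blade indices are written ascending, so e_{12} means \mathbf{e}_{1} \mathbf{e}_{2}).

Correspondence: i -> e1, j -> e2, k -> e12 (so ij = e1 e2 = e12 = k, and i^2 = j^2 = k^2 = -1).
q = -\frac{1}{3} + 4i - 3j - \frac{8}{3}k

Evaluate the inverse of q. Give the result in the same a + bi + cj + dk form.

In blades: q = -\frac{1}{3} + 4 e_{1} - 3 e_{2} - \frac{8}{3} e_{12}.
With qbar = -\frac{1}{3} - 4 e_{1} + 3 e_{2} + \frac{8}{3} e_{12} (scalar fixed, mapped units negated), q qbar = \frac{290}{9} (the sum of squared coefficients), so q^-1 = qbar / (\frac{290}{9}) = -\frac{3}{290} - \frac{18}{145} e_{1} + \frac{27}{290} e_{2} + \frac{12}{145} e_{12}; translating back:
Answer: -\frac{3}{290} - \frac{18}{145}i + \frac{27}{290}j + \frac{12}{145}k


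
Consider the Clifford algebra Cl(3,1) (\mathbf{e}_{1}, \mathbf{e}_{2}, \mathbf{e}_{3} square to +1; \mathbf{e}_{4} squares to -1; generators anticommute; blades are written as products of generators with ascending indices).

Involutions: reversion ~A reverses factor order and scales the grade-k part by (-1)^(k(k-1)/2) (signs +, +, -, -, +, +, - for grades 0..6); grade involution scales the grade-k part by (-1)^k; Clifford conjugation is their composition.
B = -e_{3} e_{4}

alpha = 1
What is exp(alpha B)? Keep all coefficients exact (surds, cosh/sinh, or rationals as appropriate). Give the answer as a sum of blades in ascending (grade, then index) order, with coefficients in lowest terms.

B^2 = (-1)^2*(e_{3} e_{4})^2 = 1*(+1) = 1 (a basis 2-blade squares to minus the product of its generators' squares).
B^2 = 1 — the positive square puts this in the hyperbolic regime; l = 1, alpha*l = 1, so exp(alpha B) = cosh(1) + (sinh(1)/1)*B = \cosh{\left(1 \right)} + (\sinh{\left(1 \right)})*B.
Answer: \cosh{\left(1 \right)} - \sinh{\left(1 \right)} e_{3} e_{4}


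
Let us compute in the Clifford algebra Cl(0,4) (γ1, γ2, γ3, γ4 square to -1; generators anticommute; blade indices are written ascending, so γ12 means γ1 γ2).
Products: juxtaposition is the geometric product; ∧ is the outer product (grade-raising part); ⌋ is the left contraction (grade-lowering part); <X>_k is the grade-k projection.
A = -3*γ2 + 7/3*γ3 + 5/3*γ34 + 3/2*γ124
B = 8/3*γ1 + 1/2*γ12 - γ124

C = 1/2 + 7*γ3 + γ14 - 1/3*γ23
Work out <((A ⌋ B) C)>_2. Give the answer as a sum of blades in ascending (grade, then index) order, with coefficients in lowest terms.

step 1: -3/2 - 3/2*γ1 + 3*γ14
step 2: -15/4 - 3/4*γ1 - 21/2*γ3 + 3/2*γ4 - 21/2*γ13 + 1/2*γ23 + 1/2*γ123 - 21*γ134 - γ1234
step 3: -21/2*γ13 + 1/2*γ23
Answer: -21/2*γ13 + 1/2*γ23


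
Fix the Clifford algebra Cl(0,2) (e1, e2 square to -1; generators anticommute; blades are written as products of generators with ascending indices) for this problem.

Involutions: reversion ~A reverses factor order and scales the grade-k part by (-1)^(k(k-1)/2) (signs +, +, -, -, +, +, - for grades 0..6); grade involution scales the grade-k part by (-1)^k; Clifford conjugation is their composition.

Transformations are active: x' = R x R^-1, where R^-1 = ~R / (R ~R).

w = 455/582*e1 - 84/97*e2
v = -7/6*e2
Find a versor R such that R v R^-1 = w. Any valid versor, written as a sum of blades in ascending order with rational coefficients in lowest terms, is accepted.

The midline construction: v and w both square to -49/36, so reflecting in their sum 455/582*e1 - 1183/582*e2 exchanges them.
Answer: 455/582*e1 - 1183/582*e2


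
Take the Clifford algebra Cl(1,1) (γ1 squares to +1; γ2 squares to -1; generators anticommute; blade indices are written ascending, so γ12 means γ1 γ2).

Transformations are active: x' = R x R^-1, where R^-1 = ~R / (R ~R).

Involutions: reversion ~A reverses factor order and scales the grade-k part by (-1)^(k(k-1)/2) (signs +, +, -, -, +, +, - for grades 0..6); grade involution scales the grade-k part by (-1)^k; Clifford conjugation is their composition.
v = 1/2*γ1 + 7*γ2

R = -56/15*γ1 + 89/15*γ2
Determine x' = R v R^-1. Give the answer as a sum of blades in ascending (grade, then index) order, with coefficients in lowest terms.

~R = -56/15*γ1 + 89/15*γ2, and R ~R = -319/15, so R^-1 = ~R / (-319/15).
R v = -217/5 - 291/10*γ12
Answer: -50203/3190*γ1 + 27461/1595*γ2


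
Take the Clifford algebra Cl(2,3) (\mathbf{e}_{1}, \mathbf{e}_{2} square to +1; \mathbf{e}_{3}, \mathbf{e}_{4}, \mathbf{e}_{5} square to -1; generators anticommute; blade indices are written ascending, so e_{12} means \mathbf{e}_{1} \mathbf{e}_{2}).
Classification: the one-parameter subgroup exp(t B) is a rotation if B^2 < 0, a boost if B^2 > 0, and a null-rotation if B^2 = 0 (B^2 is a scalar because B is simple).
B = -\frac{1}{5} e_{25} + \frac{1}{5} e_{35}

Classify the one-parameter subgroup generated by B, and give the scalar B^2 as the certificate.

B^2 term by term: the squares give (-\frac{1}{5})^2*(e_{25})^2 + (\frac{1}{5})^2*(e_{35})^2 = \frac{1}{25}*(+1) + \frac{1}{25}*(-1) = 0 (each basis 2-blade squares to minus the product of its generators' squares); cross terms between blades sharing an index anticommute and cancel. So B^2 = 0.
Answer: null-rotation, certificate B^2 = 0. Key observation: B^2 = 0 is a conjugation invariant, so its sign decides the class regardless of the surface form of B.


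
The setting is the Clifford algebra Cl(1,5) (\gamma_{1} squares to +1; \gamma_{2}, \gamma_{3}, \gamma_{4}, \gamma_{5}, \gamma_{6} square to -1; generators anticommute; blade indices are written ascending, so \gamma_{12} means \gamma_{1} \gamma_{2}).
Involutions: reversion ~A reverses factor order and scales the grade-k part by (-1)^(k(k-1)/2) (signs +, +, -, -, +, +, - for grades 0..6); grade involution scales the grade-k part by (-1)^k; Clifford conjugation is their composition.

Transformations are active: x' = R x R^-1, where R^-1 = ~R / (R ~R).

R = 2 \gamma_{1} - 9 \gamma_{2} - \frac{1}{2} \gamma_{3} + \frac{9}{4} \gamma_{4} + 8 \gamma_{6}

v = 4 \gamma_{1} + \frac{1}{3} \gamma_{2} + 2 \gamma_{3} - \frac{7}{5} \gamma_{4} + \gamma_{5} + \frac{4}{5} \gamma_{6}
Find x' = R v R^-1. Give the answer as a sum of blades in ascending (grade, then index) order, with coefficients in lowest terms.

~R = 2 \gamma_{1} - 9 \gamma_{2} - \frac{1}{2} \gamma_{3} + \frac{9}{4} \gamma_{4} + 8 \gamma_{6}, and R ~R = -\frac{2341}{16}, so R^-1 = ~R / (-\frac{2341}{16}).
R v = \frac{35}{4} + \frac{110}{3} \gamma_{12} + 6 \gamma_{13} - \frac{59}{5} \gamma_{14} + 2 \gamma_{15} - \frac{152}{5} \gamma_{16} - \frac{107}{6} \gamma_{23} + \frac{237}{20} \gamma_{24} - 9 \gamma_{25} - \frac{148}{15} \gamma_{26} - \frac{19}{5} \gamma_{34} - \frac{1}{2} \gamma_{35} - \frac{82}{5} \gamma_{36} + \frac{9}{4} \gamma_{45} + 13 \gamma_{46} - 8 \gamma_{56}
Answer: -\frac{9924}{2341} \gamma_{1} + \frac{5219}{7023} \gamma_{2} - \frac{4542}{2341} \gamma_{3} + \frac{13237}{11705} \gamma_{4} - \gamma_{5} - \frac{20564}{11705} \gamma_{6}


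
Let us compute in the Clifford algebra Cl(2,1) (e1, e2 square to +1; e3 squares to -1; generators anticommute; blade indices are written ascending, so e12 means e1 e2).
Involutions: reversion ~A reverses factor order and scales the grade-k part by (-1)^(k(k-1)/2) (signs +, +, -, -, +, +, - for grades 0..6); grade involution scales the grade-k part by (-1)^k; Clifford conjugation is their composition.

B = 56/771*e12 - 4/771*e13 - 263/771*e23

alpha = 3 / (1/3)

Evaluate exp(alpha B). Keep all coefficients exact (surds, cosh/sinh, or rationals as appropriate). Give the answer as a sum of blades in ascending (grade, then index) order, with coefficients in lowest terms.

B^2 term by term: the squares give (56/771)^2*(e12)^2 + (-4/771)^2*(e13)^2 + (-263/771)^2*(e23)^2 = 3136/594441*(-1) + 16/594441*(+1) + 69169/594441*(+1) = 1/9 (each basis 2-blade squares to minus the product of its generators' squares); cross terms between blades sharing an index anticommute and cancel. So B^2 = 1/9.
B^2 = 1/9 — the positive square puts this in the hyperbolic regime; l = 1/3, alpha*l = 3, so exp(alpha B) = cosh(3) + (sinh(3)/(1/3))*B = cosh(3) + (3*sinh(3))*B.
Answer: cosh(3) + 56*sinh(3)/257*e12 - 4*sinh(3)/257*e13 - 263*sinh(3)/257*e23


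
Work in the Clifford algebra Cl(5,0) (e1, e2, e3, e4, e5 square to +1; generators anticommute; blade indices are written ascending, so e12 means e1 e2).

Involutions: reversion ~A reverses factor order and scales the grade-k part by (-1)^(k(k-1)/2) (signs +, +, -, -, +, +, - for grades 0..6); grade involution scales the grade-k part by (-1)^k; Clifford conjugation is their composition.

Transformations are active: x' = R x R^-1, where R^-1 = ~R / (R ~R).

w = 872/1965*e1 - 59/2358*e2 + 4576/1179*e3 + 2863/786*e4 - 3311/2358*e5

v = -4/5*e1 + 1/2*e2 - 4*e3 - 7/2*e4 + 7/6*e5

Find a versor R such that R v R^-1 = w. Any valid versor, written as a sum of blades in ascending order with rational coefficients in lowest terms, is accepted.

Key observation: q(v) = q(w) = 27451/900 (sandwiches preserve the norm), so R = v + w = -140/393*e1 + 560/1179*e2 - 140/1179*e3 + 56/393*e4 - 280/1179*e5 works whenever it is invertible — the component of v along it is kept and (v - w)/2 reverses, sending v to w.
Answer: -140/393*e1 + 560/1179*e2 - 140/1179*e3 + 56/393*e4 - 280/1179*e5


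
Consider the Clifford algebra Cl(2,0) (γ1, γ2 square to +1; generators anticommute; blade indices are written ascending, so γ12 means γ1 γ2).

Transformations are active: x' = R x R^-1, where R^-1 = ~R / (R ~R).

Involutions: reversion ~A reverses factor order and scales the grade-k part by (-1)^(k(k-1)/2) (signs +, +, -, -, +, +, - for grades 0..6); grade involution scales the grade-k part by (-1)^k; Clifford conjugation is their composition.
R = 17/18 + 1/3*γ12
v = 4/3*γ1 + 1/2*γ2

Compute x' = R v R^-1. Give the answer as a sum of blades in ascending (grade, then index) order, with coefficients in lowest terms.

~R = 17/18 - 1/3*γ12, and R ~R = 325/324, so R^-1 = ~R / (325/324).
R v = 77/54*γ1 + 1/36*γ2
Answer: 1318/975*γ1 - 291/650*γ2


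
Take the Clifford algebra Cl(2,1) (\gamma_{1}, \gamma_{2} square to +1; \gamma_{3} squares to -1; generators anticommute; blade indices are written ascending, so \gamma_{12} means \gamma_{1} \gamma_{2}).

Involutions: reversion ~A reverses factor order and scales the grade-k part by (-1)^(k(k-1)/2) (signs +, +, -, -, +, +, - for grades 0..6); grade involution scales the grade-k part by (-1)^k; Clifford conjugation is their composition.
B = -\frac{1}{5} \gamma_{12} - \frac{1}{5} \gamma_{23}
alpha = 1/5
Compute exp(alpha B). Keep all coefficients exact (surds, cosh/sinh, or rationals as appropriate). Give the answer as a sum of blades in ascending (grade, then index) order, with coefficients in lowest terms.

B^2 term by term: the squares give (-\frac{1}{5})^2*(\gamma_{12})^2 + (-\frac{1}{5})^2*(\gamma_{23})^2 = \frac{1}{25}*(-1) + \frac{1}{25}*(+1) = 0 (each basis 2-blade squares to minus the product of its generators' squares); cross terms between blades sharing an index anticommute and cancel. So B^2 = 0.
B^2 = 0, and the exponential is exactly linear here: exp(alpha B) = 1 + alpha B (parabolic case).
Answer: 1 - \frac{1}{25} \gamma_{12} - \frac{1}{25} \gamma_{23}


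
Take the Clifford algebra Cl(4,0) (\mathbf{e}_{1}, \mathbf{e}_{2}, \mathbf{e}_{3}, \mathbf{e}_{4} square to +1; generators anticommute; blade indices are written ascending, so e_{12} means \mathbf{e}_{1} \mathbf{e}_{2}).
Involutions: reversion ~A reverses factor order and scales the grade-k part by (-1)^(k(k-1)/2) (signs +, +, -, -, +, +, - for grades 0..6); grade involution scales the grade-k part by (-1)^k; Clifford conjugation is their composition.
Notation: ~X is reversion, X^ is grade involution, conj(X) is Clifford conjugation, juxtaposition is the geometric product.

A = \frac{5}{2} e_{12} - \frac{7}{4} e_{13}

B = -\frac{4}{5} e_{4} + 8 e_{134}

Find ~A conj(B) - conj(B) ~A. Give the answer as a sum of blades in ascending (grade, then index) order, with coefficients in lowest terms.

first term: -14 e_{4} - 2 e_{124} + \frac{7}{5} e_{134} + 20 e_{234}
second term: -14 e_{4} - 2 e_{124} + \frac{7}{5} e_{134} - 20 e_{234}
Answer: 40 e_{234}


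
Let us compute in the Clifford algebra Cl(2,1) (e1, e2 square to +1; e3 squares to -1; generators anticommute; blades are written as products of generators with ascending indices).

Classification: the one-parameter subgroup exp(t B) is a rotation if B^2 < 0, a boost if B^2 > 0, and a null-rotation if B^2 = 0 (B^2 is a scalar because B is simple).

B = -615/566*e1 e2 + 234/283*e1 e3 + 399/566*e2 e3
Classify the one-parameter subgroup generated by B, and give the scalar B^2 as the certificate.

B^2 term by term: the squares give (-615/566)^2*(e1 e2)^2 + (234/283)^2*(e1 e3)^2 + (399/566)^2*(e2 e3)^2 = 378225/320356*(-1) + 54756/80089*(+1) + 159201/320356*(+1) = 0 (each basis 2-blade squares to minus the product of its generators' squares); cross terms between blades sharing an index anticommute and cancel. So B^2 = 0.
Answer: null-rotation, certificate B^2 = 0. Key observation: B^2 = 0 is a conjugation invariant, so its sign decides the class regardless of the surface form of B.


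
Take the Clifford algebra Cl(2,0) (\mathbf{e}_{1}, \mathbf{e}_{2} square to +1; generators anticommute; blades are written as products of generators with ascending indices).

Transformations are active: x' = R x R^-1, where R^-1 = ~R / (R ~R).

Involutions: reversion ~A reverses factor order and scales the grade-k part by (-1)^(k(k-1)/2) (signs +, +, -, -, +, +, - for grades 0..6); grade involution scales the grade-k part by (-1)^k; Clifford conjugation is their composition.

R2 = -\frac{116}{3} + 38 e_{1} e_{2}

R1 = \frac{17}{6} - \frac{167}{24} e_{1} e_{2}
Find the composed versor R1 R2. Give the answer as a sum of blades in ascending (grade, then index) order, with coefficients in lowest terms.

Distribute over the terms of R1 (each basis-blade product reordered to ascending indices, repeated generators contracted through their squares):
(\frac{17}{6}) R2 = -\frac{986}{9} + \frac{323}{3} e_{1} e_{2}
(-\frac{167}{24} e_{1} e_{2}) R2 = \frac{3173}{12} + \frac{4843}{18} e_{1} e_{2}
Summing the partial products and collecting blades:
Answer: \frac{5575}{36} + \frac{6781}{18} e_{1} e_{2}


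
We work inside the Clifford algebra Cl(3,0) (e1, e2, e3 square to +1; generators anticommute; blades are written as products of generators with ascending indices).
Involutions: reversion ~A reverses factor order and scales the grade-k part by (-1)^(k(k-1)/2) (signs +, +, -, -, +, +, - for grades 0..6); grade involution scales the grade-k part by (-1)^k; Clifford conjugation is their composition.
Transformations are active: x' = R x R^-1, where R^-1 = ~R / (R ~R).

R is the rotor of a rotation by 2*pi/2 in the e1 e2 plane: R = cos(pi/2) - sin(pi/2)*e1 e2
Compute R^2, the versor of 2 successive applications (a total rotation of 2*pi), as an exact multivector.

Half-angle bookkeeping: 2 applications in e1 e2 add up to rotor phase 2*pi/2 = pi, so R^2 = cos(pi) - sin(pi)*e1 e2.
cos(pi) = -1 and sin(pi) = 0, so R^2 = -1. The total rotation 2*pi is 1 full turn, so every vector returns to itself, yet the rotor is -1, on the OTHER sheet of the double cover (an odd number of 2*pi turns).
Answer: -1


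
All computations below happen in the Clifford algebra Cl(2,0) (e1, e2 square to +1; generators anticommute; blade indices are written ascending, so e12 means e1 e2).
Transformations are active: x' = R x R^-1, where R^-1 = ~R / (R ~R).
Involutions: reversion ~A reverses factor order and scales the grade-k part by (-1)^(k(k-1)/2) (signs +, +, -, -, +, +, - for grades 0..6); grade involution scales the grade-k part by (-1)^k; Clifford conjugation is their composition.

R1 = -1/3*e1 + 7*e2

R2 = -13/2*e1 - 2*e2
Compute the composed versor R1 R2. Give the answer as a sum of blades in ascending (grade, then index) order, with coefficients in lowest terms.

Distribute over the terms of R1 (each basis-blade product reordered to ascending indices, repeated generators contracted through their squares):
(-1/3*e1) R2 = 13/6 + 2/3*e12
(7*e2) R2 = -14 + 91/2*e12
Summing the partial products and collecting blades:
Answer: -71/6 + 277/6*e12


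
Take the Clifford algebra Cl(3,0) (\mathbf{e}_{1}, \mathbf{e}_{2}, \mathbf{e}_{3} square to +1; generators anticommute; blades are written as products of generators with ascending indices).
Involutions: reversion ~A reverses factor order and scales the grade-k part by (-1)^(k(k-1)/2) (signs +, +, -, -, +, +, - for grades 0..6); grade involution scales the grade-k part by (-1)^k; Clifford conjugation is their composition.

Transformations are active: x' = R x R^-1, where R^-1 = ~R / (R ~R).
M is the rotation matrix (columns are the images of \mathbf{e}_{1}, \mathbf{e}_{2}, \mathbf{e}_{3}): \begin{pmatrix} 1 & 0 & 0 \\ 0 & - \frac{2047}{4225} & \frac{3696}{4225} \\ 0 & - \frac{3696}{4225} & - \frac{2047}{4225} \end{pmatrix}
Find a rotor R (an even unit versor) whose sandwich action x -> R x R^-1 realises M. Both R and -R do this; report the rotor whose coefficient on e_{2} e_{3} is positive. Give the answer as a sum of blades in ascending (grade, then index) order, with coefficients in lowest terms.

Method: write R = a + b12*e_{1} e_{2} + b13*e_{1} e_{3} + b23*e_{2} e_{3} with a^2 + b12^2 + b13^2 + b23^2 = 1 (so R^-1 = ~R). Expanding the columns R e_j ~R gives tr M = 4a^2 - 1 and, from the antisymmetric part, M21 - M12 = -4a*b12, M13 - M31 = 4a*b13, M32 - M23 = -4a*b23.
Here tr M = \frac{131}{4225}, so a^2 = (1 + tr M)/4 = \frac{1089}{4225} and a = ±\frac{33}{65}. Taking a = \frac{33}{65}: M21 - M12 = 0, M13 - M31 = 0, M32 - M23 = -\frac{7392}{4225}, giving b12 = 0, b13 = 0, b23 = \frac{56}{65}, i.e. R = \frac{33}{65} + \frac{56}{65} e_{2} e_{3}.
Its e_{2} e_{3} coefficient is already positive.
Answer: \frac{33}{65} + \frac{56}{65} e_{2} e_{3}. Note: both R and -R realise this M (trace \frac{131}{4225}); the covering map identifies them, and the e_{2} e_{3}-coefficient sign is the tie-breaker.
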